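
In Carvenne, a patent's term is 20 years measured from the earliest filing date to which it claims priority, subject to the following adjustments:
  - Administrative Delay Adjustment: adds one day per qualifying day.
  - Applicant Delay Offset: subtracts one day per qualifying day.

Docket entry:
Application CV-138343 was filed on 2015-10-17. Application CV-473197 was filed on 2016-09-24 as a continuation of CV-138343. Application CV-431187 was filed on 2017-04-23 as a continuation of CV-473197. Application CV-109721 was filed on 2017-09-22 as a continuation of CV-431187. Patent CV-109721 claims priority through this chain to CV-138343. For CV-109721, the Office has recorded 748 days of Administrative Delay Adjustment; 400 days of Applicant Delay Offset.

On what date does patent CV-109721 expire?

September 29, 2036

Earliest priority filing: 17 October 2015.
Base term: 17 October 2015 + 20 years → 17 October 2035.
Administrative Delay Adjustment: +748 days → 3 November 2037.
Applicant Delay Offset: −400 days → 29 September 2036.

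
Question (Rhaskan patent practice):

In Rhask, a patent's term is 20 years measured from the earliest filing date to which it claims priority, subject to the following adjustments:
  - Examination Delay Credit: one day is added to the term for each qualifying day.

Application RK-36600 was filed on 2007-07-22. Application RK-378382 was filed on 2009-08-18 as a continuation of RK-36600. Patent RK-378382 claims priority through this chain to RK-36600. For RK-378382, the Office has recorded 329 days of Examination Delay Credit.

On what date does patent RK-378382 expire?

Earliest priority filing: 22 July 2007.
Base term: 22 July 2007 + 20 years → 22 July 2027.
Examination Delay Credit: +329 days → 15 June 2028.

2028-06-15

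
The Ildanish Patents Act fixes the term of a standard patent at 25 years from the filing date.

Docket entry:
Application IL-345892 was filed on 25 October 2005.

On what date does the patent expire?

October 25, 2030

Filing date + 25 years → 25 October 2030.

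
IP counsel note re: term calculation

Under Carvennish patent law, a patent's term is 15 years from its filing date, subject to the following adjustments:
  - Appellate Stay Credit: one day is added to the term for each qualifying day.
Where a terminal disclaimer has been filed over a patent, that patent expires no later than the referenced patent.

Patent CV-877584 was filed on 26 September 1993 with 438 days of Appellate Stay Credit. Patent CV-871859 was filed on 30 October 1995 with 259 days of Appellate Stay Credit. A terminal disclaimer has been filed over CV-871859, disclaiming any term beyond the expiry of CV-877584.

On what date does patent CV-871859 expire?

December 8, 2009

Natural term of CV-871859:
  Base: filing + 15 years → 30 October 2010.
  Appellate Stay Credit: +259 days → 16 July 2011.
Expiry of referenced patent CV-877584:
  Base: filing + 15 years → 26 September 2008.
  Appellate Stay Credit: +438 days → 8 December 2009.
Terminal disclaimer: CV-871859 expires on the earlier of 16 July 2011 and 8 December 2009.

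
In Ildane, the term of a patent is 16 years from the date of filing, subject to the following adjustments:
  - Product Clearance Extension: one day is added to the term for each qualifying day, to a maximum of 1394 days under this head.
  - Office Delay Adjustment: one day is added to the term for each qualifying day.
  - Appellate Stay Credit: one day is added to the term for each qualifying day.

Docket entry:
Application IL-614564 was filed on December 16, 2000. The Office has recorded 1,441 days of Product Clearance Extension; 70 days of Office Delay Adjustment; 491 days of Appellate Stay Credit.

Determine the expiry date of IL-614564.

Base term: filing date + 16 years → 16 December 2016.
Product Clearance Extension: 1441 days claimed exceeds the 1394-day cap, so +1394 days → 10 October 2020.
Office Delay Adjustment: +70 days → 19 December 2020.
Appellate Stay Credit: +491 days → 24 April 2022.

April 24, 2022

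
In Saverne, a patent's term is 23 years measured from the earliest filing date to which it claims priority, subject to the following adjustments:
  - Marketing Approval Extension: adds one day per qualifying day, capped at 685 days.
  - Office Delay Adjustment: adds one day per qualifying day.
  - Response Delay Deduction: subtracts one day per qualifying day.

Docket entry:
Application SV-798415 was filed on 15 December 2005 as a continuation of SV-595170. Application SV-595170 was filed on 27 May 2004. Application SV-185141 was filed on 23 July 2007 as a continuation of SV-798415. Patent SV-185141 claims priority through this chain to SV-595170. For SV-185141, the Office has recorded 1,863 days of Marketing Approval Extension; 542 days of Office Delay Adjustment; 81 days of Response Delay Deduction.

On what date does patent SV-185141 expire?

Earliest priority filing: 27 May 2004.
Base term: 27 May 2004 + 23 years → 27 May 2027.
Marketing Approval Extension: 1863 days claimed exceeds the 685-day cap, so +685 days → 11 April 2029.
Office Delay Adjustment: +542 days → 5 October 2030.
Response Delay Deduction: −81 days → 16 July 2030.

July 16, 2030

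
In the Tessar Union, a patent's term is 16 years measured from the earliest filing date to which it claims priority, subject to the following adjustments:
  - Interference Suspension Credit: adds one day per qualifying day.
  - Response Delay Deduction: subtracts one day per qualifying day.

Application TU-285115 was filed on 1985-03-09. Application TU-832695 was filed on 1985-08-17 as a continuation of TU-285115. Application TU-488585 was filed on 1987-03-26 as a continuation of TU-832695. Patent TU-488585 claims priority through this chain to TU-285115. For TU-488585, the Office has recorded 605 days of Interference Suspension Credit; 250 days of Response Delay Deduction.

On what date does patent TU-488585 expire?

Earliest priority filing: 9 March 1985.
Base term: 9 March 1985 + 16 years → 9 March 2001.
Interference Suspension Credit: +605 days → 4 November 2002.
Response Delay Deduction: −250 days → 27 February 2002.

February 27, 2002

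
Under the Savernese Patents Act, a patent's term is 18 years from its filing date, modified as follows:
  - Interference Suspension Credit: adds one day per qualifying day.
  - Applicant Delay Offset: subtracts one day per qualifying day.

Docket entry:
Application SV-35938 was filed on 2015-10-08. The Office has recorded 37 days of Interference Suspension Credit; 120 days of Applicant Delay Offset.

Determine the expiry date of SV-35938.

Base term: filing date + 18 years → 8 October 2033.
Interference Suspension Credit: +37 days → 14 November 2033.
Applicant Delay Offset: −120 days → 17 July 2033.

2033-07-17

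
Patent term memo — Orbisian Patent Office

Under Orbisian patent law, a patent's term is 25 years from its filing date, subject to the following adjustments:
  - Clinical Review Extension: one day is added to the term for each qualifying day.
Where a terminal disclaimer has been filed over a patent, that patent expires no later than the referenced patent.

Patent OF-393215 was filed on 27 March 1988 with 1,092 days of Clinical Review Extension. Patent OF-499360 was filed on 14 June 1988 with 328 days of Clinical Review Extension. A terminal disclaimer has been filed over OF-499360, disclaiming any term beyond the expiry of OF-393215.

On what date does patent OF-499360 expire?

Natural term of OF-499360:
  Base: filing + 25 years → 14 June 2013.
  Clinical Review Extension: +328 days → 8 May 2014.
Expiry of referenced patent OF-393215:
  Base: filing + 25 years → 27 March 2013.
  Clinical Review Extension: +1092 days → 23 March 2016.
Terminal disclaimer: OF-499360 expires on the earlier of 8 May 2014 and 23 March 2016.

2014-05-08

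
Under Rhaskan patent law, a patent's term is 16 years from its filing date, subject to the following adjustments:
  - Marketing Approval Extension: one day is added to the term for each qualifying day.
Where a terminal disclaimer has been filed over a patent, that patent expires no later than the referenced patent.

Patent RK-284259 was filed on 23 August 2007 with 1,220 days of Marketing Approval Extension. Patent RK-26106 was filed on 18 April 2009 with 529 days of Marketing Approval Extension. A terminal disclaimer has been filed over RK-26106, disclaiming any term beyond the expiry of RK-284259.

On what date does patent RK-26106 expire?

September 29, 2026

Natural term of RK-26106:
  Base: filing + 16 years → 18 April 2025.
  Marketing Approval Extension: +529 days → 29 September 2026.
Expiry of referenced patent RK-284259:
  Base: filing + 16 years → 23 August 2023.
  Marketing Approval Extension: +1220 days → 25 December 2026.
Terminal disclaimer: RK-26106 expires on the earlier of 29 September 2026 and 25 December 2026.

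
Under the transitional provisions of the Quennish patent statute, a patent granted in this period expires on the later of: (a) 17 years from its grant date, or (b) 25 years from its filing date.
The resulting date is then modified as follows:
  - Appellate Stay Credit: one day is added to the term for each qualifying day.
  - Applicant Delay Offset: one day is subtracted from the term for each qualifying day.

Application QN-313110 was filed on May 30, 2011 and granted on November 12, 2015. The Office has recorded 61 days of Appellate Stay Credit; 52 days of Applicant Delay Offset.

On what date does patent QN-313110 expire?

(a) grant + 17 years → 12 November 2032.
(b) filing + 25 years → 30 May 2036.
Later of the two: 30 May 2036.
Appellate Stay Credit: +61 days → 30 July 2036.
Applicant Delay Offset: −52 days → 8 June 2036.

June 8, 2036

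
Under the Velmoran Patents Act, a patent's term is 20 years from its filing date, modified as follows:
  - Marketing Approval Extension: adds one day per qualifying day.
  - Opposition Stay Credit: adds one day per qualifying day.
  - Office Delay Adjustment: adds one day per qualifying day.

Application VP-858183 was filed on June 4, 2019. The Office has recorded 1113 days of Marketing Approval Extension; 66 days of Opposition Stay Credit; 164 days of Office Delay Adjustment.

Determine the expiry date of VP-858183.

Base term: filing date + 20 years → 4 June 2039.
Marketing Approval Extension: +1113 days → 21 June 2042.
Opposition Stay Credit: +66 days → 26 August 2042.
Office Delay Adjustment: +164 days → 6 February 2043.

2043-02-06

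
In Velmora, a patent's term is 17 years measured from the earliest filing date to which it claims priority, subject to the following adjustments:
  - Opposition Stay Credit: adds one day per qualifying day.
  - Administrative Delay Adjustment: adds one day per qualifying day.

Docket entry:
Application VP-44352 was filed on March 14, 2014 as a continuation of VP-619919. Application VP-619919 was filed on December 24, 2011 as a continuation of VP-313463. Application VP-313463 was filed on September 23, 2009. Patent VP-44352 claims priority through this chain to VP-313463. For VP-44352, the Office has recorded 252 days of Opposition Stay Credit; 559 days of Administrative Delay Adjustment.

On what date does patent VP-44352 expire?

Earliest priority filing: 23 September 2009.
Base term: 23 September 2009 + 17 years → 23 September 2026.
Opposition Stay Credit: +252 days → 2 June 2027.
Administrative Delay Adjustment: +559 days → 12 December 2028.

December 12, 2028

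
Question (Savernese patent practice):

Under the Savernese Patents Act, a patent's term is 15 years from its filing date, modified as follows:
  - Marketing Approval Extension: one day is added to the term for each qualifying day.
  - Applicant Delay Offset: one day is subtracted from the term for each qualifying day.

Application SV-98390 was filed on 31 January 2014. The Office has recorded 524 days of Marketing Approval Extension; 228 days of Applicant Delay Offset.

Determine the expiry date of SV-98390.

Base term: filing date + 15 years → 31 January 2029.
Marketing Approval Extension: +524 days → 9 July 2030.
Applicant Delay Offset: −228 days → 23 November 2029.

November 23, 2029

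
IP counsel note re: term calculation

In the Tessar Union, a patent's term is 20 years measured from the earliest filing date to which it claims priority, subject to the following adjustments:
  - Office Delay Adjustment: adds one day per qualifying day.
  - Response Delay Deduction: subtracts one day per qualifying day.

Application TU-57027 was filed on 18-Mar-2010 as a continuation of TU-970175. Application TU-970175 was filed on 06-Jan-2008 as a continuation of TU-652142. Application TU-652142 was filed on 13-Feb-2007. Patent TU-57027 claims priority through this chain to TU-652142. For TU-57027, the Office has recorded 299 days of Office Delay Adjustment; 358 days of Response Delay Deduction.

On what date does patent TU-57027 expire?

2026-12-16

Earliest priority filing: 13 February 2007.
Base term: 13 February 2007 + 20 years → 13 February 2027.
Office Delay Adjustment: +299 days → 9 December 2027.
Response Delay Deduction: −358 days → 16 December 2026.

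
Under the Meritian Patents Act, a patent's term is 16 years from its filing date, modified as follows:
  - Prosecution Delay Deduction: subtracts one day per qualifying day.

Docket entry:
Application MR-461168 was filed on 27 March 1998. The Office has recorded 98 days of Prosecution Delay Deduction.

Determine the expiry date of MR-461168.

December 19, 2013

Base term: filing date + 16 years → 27 March 2014.
Prosecution Delay Deduction: −98 days → 19 December 2013.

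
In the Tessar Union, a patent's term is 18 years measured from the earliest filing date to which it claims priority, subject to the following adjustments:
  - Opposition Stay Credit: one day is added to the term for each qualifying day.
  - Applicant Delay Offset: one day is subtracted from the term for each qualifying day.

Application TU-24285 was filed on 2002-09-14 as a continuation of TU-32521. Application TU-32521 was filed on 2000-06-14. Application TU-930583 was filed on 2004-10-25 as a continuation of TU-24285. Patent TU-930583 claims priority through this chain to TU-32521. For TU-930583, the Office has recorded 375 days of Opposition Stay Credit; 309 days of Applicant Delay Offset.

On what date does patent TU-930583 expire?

August 19, 2018

Earliest priority filing: 14 June 2000.
Base term: 14 June 2000 + 18 years → 14 June 2018.
Opposition Stay Credit: +375 days → 24 June 2019.
Applicant Delay Offset: −309 days → 19 August 2018.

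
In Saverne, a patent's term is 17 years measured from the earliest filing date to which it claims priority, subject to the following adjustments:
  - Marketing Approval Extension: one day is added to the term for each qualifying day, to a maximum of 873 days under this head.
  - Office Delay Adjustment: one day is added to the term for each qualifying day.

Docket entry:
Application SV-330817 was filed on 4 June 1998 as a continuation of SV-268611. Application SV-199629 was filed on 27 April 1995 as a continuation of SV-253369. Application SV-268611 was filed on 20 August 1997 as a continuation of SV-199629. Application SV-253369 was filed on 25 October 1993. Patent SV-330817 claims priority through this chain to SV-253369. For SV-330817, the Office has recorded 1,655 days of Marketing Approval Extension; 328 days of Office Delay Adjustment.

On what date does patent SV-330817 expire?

Earliest priority filing: 25 October 1993.
Base term: 25 October 1993 + 17 years → 25 October 2010.
Marketing Approval Extension: 1655 days claimed exceeds the 873-day cap, so +873 days → 16 March 2013.
Office Delay Adjustment: +328 days → 7 February 2014.

February 7, 2014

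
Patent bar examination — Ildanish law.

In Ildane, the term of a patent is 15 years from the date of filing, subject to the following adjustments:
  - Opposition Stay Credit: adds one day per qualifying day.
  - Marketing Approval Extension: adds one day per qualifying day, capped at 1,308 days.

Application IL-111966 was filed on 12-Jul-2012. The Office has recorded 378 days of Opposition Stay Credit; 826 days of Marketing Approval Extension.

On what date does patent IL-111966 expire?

Base term: filing date + 15 years → 12 July 2027.
Opposition Stay Credit: +378 days → 24 July 2028.
Marketing Approval Extension: 826 days (within the 1308-day cap) → +826 days → 28 October 2030.

2030-10-28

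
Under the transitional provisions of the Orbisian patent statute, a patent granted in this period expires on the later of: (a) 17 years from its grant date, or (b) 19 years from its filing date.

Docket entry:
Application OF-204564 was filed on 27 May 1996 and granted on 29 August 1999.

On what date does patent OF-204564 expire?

(a) grant + 17 years → 29 August 2016.
(b) filing + 19 years → 27 May 2015.
Later of the two: 29 August 2016.

2016-08-29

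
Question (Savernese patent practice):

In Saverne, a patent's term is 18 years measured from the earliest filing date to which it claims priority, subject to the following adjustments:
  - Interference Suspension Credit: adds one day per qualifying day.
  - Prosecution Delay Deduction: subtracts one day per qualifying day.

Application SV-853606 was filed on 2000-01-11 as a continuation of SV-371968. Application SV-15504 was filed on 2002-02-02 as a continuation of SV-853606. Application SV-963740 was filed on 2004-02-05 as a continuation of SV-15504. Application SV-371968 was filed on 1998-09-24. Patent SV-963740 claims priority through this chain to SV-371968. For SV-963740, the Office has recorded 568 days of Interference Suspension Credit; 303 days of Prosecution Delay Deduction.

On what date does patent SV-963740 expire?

Earliest priority filing: 24 September 1998.
Base term: 24 September 1998 + 18 years → 24 September 2016.
Interference Suspension Credit: +568 days → 15 April 2018.
Prosecution Delay Deduction: −303 days → 16 June 2017.

June 16, 2017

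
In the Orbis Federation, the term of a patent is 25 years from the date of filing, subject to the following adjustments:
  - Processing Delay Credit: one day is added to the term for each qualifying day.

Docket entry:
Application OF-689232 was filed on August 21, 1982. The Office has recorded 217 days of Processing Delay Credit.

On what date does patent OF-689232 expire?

Base term: filing date + 25 years → 21 August 2007.
Processing Delay Credit: +217 days → 25 March 2008.

March 25, 2008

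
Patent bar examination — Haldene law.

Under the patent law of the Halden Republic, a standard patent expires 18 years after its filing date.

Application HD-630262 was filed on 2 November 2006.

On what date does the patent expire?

Filing date + 18 years → 2 November 2024.

2024-11-02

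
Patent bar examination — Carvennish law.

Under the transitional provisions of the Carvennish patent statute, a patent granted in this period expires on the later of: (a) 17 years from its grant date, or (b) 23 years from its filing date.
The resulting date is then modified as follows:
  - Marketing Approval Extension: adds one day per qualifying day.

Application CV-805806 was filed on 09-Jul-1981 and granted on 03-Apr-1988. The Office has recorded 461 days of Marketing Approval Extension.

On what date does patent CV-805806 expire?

(a) grant + 17 years → 3 April 2005.
(b) filing + 23 years → 9 July 2004.
Later of the two: 3 April 2005.
Marketing Approval Extension: +461 days → 8 July 2006.

2006-07-08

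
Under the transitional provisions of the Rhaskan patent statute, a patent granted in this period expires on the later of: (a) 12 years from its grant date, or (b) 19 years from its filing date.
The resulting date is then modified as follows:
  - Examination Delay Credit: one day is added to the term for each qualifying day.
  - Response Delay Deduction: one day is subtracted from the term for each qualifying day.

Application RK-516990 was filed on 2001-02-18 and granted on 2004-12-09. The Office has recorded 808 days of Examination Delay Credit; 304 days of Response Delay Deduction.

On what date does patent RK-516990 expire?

(a) grant + 12 years → 9 December 2016.
(b) filing + 19 years → 18 February 2020.
Later of the two: 18 February 2020.
Examination Delay Credit: +808 days → 6 May 2022.
Response Delay Deduction: −304 days → 6 July 2021.

2021-07-06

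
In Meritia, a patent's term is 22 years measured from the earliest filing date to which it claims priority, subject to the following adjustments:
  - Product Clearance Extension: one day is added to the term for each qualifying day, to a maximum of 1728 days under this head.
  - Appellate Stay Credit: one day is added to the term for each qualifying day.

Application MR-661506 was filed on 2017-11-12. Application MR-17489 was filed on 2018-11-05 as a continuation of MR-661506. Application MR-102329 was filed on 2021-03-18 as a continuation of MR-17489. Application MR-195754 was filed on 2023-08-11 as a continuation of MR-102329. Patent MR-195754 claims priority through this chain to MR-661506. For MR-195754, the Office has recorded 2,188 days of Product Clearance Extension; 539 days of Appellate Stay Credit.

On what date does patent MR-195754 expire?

2046-01-26

Earliest priority filing: 12 November 2017.
Base term: 12 November 2017 + 22 years → 12 November 2039.
Product Clearance Extension: 2188 days claimed exceeds the 1728-day cap, so +1728 days → 5 August 2044.
Appellate Stay Credit: +539 days → 26 January 2046.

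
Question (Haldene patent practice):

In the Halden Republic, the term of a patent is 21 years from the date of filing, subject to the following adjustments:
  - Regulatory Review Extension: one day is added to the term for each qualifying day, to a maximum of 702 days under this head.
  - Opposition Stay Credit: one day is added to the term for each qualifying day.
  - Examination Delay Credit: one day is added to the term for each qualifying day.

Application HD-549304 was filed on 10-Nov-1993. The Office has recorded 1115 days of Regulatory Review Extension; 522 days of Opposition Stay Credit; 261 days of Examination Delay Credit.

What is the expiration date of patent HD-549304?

Base term: filing date + 21 years → 10 November 2014.
Regulatory Review Extension: 1115 days claimed exceeds the 702-day cap, so +702 days → 12 October 2016.
Opposition Stay Credit: +522 days → 18 March 2018.
Examination Delay Credit: +261 days → 4 December 2018.

December 4, 2018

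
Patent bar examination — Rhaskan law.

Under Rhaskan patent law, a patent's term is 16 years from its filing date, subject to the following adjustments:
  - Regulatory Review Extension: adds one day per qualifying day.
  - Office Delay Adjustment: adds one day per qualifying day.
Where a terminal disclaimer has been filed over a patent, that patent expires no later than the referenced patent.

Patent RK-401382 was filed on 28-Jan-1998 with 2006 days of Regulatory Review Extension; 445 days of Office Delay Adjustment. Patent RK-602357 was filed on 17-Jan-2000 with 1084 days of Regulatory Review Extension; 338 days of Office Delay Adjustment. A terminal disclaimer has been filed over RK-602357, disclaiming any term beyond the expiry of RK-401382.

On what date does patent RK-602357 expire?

Natural term of RK-602357:
  Base: filing + 16 years → 17 January 2016.
  Regulatory Review Extension: +1084 days → 5 January 2019.
  Office Delay Adjustment: +338 days → 9 December 2019.
Expiry of referenced patent RK-401382:
  Base: filing + 16 years → 28 January 2014.
  Regulatory Review Extension: +2006 days → 27 July 2019.
  Office Delay Adjustment: +445 days → 14 October 2020.
Terminal disclaimer: RK-602357 expires on the earlier of 9 December 2019 and 14 October 2020.

December 9, 2019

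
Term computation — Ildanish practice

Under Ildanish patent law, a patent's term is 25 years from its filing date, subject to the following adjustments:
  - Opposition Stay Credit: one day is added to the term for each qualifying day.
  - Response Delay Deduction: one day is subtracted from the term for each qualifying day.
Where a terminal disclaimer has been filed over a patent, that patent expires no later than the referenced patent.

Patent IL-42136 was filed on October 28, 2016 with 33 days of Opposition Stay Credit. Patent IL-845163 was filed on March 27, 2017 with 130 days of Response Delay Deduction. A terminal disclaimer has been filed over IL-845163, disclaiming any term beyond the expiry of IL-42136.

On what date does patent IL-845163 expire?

November 17, 2041

Natural term of IL-845163:
  Base: filing + 25 years → 27 March 2042.
  Response Delay Deduction: −130 days → 17 November 2041.
Expiry of referenced patent IL-42136:
  Base: filing + 25 years → 28 October 2041.
  Opposition Stay Credit: +33 days → 30 November 2041.
Terminal disclaimer: IL-845163 expires on the earlier of 17 November 2041 and 30 November 2041.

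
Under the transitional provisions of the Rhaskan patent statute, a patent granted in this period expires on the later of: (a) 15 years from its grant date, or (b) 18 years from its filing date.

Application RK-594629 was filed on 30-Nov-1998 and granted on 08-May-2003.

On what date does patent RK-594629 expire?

(a) grant + 15 years → 8 May 2018.
(b) filing + 18 years → 30 November 2016.
Later of the two: 8 May 2018.

May 8, 2018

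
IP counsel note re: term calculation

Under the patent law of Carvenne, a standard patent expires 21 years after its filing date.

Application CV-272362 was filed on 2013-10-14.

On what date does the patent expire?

October 14, 2034

Filing date + 21 years → 14 October 2034.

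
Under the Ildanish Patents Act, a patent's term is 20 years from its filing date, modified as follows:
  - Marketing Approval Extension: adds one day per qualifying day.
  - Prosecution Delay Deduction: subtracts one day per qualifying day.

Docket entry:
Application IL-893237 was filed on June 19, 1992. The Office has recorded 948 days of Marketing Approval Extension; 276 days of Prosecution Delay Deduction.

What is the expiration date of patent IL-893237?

Base term: filing date + 20 years → 19 June 2012.
Marketing Approval Extension: +948 days → 23 January 2015.
Prosecution Delay Deduction: −276 days → 22 April 2014.

April 22, 2014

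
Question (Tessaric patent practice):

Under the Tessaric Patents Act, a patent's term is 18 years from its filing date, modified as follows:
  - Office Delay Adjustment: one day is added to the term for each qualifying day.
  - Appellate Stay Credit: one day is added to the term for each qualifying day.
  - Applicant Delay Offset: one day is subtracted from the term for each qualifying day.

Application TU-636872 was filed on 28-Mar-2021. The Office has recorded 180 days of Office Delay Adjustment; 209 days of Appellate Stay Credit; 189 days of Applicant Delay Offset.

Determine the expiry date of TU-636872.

2039-10-14

Base term: filing date + 18 years → 28 March 2039.
Office Delay Adjustment: +180 days → 24 September 2039.
Appellate Stay Credit: +209 days → 20 April 2040.
Applicant Delay Offset: −189 days → 14 October 2039.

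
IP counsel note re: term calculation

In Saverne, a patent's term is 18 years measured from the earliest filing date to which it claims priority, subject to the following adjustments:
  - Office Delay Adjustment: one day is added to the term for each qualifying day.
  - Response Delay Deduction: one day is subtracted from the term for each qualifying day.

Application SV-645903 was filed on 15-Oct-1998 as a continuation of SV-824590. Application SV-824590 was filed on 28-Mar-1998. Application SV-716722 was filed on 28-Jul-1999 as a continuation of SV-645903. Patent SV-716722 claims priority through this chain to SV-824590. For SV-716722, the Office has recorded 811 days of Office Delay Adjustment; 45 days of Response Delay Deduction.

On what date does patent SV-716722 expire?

2018-05-03

Earliest priority filing: 28 March 1998.
Base term: 28 March 1998 + 18 years → 28 March 2016.
Office Delay Adjustment: +811 days → 17 June 2018.
Response Delay Deduction: −45 days → 3 May 2018.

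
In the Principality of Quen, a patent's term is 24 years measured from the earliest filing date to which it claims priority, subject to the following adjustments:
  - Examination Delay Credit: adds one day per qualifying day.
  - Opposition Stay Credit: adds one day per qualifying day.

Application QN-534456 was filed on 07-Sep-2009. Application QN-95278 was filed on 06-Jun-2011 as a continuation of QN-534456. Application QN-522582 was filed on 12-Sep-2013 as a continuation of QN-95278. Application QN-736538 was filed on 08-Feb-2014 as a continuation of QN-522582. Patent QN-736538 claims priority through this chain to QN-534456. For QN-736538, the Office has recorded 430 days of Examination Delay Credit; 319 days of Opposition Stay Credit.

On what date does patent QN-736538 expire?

September 26, 2035

Earliest priority filing: 7 September 2009.
Base term: 7 September 2009 + 24 years → 7 September 2033.
Examination Delay Credit: +430 days → 11 November 2034.
Opposition Stay Credit: +319 days → 26 September 2035.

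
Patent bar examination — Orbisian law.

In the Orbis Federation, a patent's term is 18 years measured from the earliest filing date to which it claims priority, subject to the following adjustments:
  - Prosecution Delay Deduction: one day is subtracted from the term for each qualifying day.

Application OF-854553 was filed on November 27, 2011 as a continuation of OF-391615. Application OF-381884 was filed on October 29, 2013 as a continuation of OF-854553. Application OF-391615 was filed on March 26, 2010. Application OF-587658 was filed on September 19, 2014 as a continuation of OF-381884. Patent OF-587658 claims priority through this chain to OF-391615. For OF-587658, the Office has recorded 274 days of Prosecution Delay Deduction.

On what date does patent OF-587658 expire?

Earliest priority filing: 26 March 2010.
Base term: 26 March 2010 + 18 years → 26 March 2028.
Prosecution Delay Deduction: −274 days → 26 June 2027.

2027-06-26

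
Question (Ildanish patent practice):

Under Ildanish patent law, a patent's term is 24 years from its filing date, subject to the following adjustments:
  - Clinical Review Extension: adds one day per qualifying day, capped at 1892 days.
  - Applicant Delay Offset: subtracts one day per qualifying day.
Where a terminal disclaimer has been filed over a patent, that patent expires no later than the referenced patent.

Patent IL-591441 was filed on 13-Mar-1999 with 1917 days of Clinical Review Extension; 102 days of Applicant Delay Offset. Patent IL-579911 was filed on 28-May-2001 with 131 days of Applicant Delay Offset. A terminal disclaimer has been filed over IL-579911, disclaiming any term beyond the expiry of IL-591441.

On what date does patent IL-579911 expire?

Natural term of IL-579911:
  Base: filing + 24 years → 28 May 2025.
  Applicant Delay Offset: −131 days → 17 January 2025.
Expiry of referenced patent IL-591441:
  Base: filing + 24 years → 13 March 2023.
  Clinical Review Extension: 1917 days claimed exceeds the 1892-day cap, so +1892 days → 17 May 2028.
  Applicant Delay Offset: −102 days → 5 February 2028.
Terminal disclaimer: IL-579911 expires on the earlier of 17 January 2025 and 5 February 2028.

January 17, 2025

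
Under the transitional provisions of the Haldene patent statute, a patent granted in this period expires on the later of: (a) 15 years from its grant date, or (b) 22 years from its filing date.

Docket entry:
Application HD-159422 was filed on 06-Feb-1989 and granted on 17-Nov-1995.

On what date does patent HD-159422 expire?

2011-02-06

(a) grant + 15 years → 17 November 2010.
(b) filing + 22 years → 6 February 2011.
Later of the two: 6 February 2011.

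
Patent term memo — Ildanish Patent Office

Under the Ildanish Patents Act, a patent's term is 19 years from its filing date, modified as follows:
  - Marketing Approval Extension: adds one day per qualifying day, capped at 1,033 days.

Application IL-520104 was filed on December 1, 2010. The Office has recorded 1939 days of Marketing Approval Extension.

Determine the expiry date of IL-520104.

Base term: filing date + 19 years → 1 December 2029.
Marketing Approval Extension: 1939 days claimed exceeds the 1033-day cap, so +1033 days → 29 September 2032.

September 29, 2032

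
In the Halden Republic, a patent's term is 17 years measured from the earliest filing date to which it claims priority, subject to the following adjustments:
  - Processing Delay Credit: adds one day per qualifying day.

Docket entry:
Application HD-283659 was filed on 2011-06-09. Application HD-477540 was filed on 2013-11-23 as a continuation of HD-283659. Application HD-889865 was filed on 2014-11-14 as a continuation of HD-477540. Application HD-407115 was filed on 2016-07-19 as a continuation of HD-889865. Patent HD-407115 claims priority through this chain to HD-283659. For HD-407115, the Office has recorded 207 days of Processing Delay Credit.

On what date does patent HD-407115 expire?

2029-01-02

Earliest priority filing: 9 June 2011.
Base term: 9 June 2011 + 17 years → 9 June 2028.
Processing Delay Credit: +207 days → 2 January 2029.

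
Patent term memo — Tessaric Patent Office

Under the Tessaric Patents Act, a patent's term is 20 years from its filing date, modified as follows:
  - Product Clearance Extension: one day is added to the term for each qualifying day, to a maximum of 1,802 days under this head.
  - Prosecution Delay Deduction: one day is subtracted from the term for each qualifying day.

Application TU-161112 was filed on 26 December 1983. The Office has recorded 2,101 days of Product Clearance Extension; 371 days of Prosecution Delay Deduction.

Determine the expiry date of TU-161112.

November 26, 2007

Base term: filing date + 20 years → 26 December 2003.
Product Clearance Extension: 2101 days claimed exceeds the 1802-day cap, so +1802 days → 1 December 2008.
Prosecution Delay Deduction: −371 days → 26 November 2007.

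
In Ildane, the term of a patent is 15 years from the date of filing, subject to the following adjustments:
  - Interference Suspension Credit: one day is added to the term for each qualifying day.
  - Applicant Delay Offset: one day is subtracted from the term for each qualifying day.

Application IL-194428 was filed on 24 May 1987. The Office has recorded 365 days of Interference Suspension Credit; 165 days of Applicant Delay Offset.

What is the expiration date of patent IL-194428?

Base term: filing date + 15 years → 24 May 2002.
Interference Suspension Credit: +365 days → 24 May 2003.
Applicant Delay Offset: −165 days → 10 December 2002.

December 10, 2002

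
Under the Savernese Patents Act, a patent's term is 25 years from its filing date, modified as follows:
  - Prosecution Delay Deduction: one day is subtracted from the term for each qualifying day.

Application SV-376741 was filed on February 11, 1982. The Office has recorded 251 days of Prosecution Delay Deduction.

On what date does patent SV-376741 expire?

Base term: filing date + 25 years → 11 February 2007.
Prosecution Delay Deduction: −251 days → 5 June 2006.

2006-06-05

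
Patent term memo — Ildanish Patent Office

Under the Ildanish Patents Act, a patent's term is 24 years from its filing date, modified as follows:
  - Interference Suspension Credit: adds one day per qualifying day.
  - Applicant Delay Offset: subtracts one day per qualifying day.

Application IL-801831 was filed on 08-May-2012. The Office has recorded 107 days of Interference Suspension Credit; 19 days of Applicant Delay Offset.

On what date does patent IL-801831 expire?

August 4, 2036

Base term: filing date + 24 years → 8 May 2036.
Interference Suspension Credit: +107 days → 23 August 2036.
Applicant Delay Offset: −19 days → 4 August 2036.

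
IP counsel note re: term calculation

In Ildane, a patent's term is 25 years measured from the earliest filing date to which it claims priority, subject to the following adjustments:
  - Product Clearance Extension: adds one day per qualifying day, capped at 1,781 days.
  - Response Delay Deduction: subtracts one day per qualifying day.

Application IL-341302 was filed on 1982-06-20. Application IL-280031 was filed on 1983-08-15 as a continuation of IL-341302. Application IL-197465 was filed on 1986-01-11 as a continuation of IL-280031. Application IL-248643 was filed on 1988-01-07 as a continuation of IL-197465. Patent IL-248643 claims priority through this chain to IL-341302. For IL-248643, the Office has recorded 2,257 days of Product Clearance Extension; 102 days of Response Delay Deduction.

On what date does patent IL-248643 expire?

Earliest priority filing: 20 June 1982.
Base term: 20 June 1982 + 25 years → 20 June 2007.
Product Clearance Extension: 2257 days claimed exceeds the 1781-day cap, so +1781 days → 5 May 2012.
Response Delay Deduction: −102 days → 24 January 2012.

2012-01-24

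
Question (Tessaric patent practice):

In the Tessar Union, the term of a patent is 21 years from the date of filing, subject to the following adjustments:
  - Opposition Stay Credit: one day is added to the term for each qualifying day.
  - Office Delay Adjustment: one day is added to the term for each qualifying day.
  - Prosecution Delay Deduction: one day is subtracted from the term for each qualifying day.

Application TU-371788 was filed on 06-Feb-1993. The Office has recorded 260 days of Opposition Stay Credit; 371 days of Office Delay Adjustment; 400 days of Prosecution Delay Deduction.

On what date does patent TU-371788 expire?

Base term: filing date + 21 years → 6 February 2014.
Opposition Stay Credit: +260 days → 24 October 2014.
Office Delay Adjustment: +371 days → 30 October 2015.
Prosecution Delay Deduction: −400 days → 25 September 2014.

September 25, 2014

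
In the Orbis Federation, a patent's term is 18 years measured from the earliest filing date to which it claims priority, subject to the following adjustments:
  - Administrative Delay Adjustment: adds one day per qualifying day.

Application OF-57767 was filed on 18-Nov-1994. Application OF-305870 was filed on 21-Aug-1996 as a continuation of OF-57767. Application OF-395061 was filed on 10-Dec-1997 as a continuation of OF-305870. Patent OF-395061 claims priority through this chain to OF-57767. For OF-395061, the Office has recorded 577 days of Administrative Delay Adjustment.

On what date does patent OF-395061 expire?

2014-06-18

Earliest priority filing: 18 November 1994.
Base term: 18 November 1994 + 18 years → 18 November 2012.
Administrative Delay Adjustment: +577 days → 18 June 2014.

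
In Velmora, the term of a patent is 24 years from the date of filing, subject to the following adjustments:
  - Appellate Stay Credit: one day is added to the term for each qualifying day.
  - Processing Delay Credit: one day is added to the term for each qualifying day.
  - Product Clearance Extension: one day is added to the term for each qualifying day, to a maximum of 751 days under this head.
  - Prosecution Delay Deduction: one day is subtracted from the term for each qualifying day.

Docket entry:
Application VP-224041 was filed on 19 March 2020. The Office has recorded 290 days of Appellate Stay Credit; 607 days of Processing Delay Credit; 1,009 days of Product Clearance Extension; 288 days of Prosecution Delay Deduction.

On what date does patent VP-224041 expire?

Base term: filing date + 24 years → 19 March 2044.
Appellate Stay Credit: +290 days → 3 January 2045.
Processing Delay Credit: +607 days → 2 September 2046.
Product Clearance Extension: 1009 days claimed exceeds the 751-day cap, so +751 days → 22 September 2048.
Prosecution Delay Deduction: −288 days → 9 December 2047.

December 9, 2047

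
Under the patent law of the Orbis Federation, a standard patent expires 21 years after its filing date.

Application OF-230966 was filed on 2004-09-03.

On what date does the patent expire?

September 3, 2025

Filing date + 21 years → 3 September 2025.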